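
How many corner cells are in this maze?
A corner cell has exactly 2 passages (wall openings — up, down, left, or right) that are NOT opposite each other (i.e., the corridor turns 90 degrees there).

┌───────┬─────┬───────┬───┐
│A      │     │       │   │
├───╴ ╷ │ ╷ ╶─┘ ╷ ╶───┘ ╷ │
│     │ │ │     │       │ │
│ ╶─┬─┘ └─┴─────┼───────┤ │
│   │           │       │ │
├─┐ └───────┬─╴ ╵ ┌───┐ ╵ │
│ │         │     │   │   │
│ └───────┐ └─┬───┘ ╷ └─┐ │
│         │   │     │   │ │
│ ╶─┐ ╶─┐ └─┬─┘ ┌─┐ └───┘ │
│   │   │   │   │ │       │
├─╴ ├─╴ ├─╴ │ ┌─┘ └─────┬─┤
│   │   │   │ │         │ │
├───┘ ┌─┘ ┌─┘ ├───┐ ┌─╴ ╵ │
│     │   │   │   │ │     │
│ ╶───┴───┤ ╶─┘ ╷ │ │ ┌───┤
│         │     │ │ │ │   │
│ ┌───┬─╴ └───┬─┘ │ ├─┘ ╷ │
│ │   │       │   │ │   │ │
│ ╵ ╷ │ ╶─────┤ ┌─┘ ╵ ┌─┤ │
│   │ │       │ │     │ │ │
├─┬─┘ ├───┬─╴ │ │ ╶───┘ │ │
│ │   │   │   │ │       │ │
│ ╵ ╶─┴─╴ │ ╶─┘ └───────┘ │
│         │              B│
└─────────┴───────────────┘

Counting corner cells (2 non-opposite passages):
Total corners: 80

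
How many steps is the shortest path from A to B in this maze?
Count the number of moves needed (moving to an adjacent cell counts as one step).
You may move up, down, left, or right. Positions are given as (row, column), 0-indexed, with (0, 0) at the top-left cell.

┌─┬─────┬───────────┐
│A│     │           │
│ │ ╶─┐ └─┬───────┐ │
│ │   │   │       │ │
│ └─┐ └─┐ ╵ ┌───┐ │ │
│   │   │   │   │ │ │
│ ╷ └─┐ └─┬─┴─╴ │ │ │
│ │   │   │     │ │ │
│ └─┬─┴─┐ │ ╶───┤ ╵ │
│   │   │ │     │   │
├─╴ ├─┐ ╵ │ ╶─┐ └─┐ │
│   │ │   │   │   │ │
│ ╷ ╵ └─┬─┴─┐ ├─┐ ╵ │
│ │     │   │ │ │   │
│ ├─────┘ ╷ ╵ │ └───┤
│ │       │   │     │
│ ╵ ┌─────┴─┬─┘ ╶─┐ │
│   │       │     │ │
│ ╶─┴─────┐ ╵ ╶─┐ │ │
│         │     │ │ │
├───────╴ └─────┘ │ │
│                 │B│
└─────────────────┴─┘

Using BFS to find shortest path:
Start: (0, 0), End: (10, 9)
Path found:
(0,0) → (1,0) → (2,0) → (3,0) → (4,0) → (4,1) → (5,1) → (5,0) → (6,0) → (7,0) → (8,0) → (9,0) → (9,1) → (9,2) → (9,3) → (9,4) → (10,4) → (10,5) → (10,6) → (10,7) → (10,8) → (9,8) → (8,8) → (8,7) → (7,7) → (7,8) → (7,9) → (8,9) → (9,9) → (10,9)
Number of steps: 29

Solution:

┌─┬─────┬───────────┐
│A│     │           │
│ │ ╶─┐ └─┬───────┐ │
│↓│   │   │       │ │
│ └─┐ └─┐ ╵ ┌───┐ │ │
│↓  │   │   │   │ │ │
│ ╷ └─┐ └─┬─┴─╴ │ │ │
│↓│   │   │     │ │ │
│ └─┬─┴─┐ │ ╶───┤ ╵ │
│↳ ↓│   │ │     │   │
├─╴ ├─┐ ╵ │ ╶─┐ └─┐ │
│↓ ↲│ │   │   │   │ │
│ ╷ ╵ └─┬─┴─┐ ├─┐ ╵ │
│↓│     │   │ │ │   │
│ ├─────┘ ╷ ╵ │ └───┤
│↓│       │   │↱ → ↓│
│ ╵ ┌─────┴─┬─┘ ╶─┐ │
│↓  │       │  ↑ ↰│↓│
│ ╶─┴─────┐ ╵ ╶─┐ │ │
│↳ → → → ↓│     │↑│↓│
├───────╴ └─────┘ │ │
│        ↳ → → → ↑│B│
└─────────────────┴─┘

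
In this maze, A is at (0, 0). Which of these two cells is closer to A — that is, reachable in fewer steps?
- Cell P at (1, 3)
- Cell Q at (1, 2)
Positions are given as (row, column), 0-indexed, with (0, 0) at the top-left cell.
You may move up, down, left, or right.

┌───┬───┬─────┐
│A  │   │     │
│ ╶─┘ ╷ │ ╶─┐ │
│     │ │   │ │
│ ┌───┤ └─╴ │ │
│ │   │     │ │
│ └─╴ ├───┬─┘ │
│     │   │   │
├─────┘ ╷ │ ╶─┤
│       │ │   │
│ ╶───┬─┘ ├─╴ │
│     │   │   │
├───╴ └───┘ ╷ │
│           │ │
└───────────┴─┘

Shortest path A → P at (1, 3): 6 steps
Shortest path A → Q at (1, 2): 3 steps

Q is closer (3 steps vs 6 steps).

Path to P:

┌───┬───┬─────┐
│A  │↱ ↓│     │
│ ╶─┘ ╷ │ ╶─┐ │
│↳ → ↑│P│   │ │
│ ┌───┤ └─╴ │ │
│ │   │     │ │
│ └─╴ ├───┬─┘ │
│     │   │   │
├─────┘ ╷ │ ╶─┤
│       │ │   │
│ ╶───┬─┘ ├─╴ │
│     │   │   │
├───╴ └───┘ ╷ │
│           │ │
└───────────┴─┘

Path to Q:

┌───┬───┬─────┐
│A  │   │     │
│ ╶─┘ ╷ │ ╶─┐ │
│↳ → Q│ │   │ │
│ ┌───┤ └─╴ │ │
│ │   │     │ │
│ └─╴ ├───┬─┘ │
│     │   │   │
├─────┘ ╷ │ ╶─┤
│       │ │   │
│ ╶───┬─┘ ├─╴ │
│     │   │   │
├───╴ └───┘ ╷ │
│           │ │
└───────────┴─┘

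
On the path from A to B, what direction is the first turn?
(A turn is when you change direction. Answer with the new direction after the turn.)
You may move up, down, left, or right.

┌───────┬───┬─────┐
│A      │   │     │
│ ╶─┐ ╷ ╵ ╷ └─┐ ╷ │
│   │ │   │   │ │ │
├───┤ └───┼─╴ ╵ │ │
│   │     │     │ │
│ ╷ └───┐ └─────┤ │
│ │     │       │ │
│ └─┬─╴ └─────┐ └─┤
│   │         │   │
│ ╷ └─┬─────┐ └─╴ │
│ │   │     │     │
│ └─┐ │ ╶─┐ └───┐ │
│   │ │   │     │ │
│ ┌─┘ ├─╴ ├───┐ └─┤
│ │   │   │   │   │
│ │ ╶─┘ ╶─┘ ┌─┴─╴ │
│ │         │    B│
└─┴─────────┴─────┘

Directions: right, right, down, down, right, right, down, right, right, right, down, right, down, left, left, up, left, left, left, up, left, left, up, left, down, down, right, down, right, down, down, left, down, right, right, up, right, up, left, up, right, right, down, right, right, down, right, down
First turn direction: down

Solution:

┌───────┬───┬─────┐
│A → ↓  │   │     │
│ ╶─┐ ╷ ╵ ╷ └─┐ ╷ │
│   │↓│   │   │ │ │
├───┤ └───┼─╴ ╵ │ │
│↓ ↰│↳ → ↓│     │ │
│ ╷ └───┐ └─────┤ │
│↓│↑ ← ↰│↳ → → ↓│ │
│ └─┬─╴ └─────┐ └─┤
│↳ ↓│  ↑ ← ← ↰│↳ ↓│
│ ╷ └─┬─────┐ └─╴ │
│ │↳ ↓│↱ → ↓│↑ ← ↲│
│ └─┐ │ ╶─┐ └───┐ │
│   │↓│↑ ↰│↳ → ↓│ │
│ ┌─┘ ├─╴ ├───┐ └─┤
│ │↓ ↲│↱ ↑│   │↳ ↓│
│ │ ╶─┘ ╶─┘ ┌─┴─╴ │
│ │↳ → ↑    │    B│
└─┴─────────┴─────┘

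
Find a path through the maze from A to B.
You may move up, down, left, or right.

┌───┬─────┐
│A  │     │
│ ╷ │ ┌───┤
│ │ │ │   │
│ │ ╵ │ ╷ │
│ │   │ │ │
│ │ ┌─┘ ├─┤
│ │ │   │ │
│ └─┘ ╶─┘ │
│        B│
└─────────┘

Finding the shortest path through the maze:
Path length: 8 steps
Directions: down → down → down → down → right → right → right → right

Solution:

┌───┬─────┐
│A  │     │
│ ╷ │ ┌───┤
│↓│ │ │   │
│ │ ╵ │ ╷ │
│↓│   │ │ │
│ │ ┌─┘ ├─┤
│↓│ │   │ │
│ └─┘ ╶─┘ │
│↳ → → → B│
└─────────┘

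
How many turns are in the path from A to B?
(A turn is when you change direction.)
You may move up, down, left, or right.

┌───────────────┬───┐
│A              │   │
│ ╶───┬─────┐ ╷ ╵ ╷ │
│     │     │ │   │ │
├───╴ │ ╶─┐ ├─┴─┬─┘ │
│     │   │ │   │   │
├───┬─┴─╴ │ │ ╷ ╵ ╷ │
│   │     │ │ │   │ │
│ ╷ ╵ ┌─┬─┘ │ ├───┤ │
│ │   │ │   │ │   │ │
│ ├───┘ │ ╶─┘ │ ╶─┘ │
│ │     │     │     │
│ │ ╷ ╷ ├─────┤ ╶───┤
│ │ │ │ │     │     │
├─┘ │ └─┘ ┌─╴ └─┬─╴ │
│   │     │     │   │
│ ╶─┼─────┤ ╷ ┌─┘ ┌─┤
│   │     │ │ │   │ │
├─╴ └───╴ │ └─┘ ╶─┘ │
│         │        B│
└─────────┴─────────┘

Directions: right, right, right, right, right, right, right, down, right, up, right, down, down, down, down, down, left, left, down, right, right, down, left, down, left, down, right, right
Number of turns: 14

Solution:

┌───────────────┬───┐
│A → → → → → → ↓│↱ ↓│
│ ╶───┬─────┐ ╷ ╵ ╷ │
│     │     │ │↳ ↑│↓│
├───╴ │ ╶─┐ ├─┴─┬─┘ │
│     │   │ │   │  ↓│
├───┬─┴─╴ │ │ ╷ ╵ ╷ │
│   │     │ │ │   │↓│
│ ╷ ╵ ┌─┬─┘ │ ├───┤ │
│ │   │ │   │ │   │↓│
│ ├───┘ │ ╶─┘ │ ╶─┘ │
│ │     │     │↓ ← ↲│
│ │ ╷ ╷ ├─────┤ ╶───┤
│ │ │ │ │     │↳ → ↓│
├─┘ │ └─┘ ┌─╴ └─┬─╴ │
│   │     │     │↓ ↲│
│ ╶─┼─────┤ ╷ ┌─┘ ┌─┤
│   │     │ │ │↓ ↲│ │
├─╴ └───╴ │ └─┘ ╶─┘ │
│         │    ↳ → B│
└─────────┴─────────┘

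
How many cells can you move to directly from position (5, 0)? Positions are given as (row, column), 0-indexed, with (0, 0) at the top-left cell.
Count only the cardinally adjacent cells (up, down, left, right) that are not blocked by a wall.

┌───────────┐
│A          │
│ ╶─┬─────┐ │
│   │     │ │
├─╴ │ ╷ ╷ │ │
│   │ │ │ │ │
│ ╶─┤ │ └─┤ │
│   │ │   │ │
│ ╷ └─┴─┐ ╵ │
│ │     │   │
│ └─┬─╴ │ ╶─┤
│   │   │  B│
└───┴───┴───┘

Checking passable neighbors of (5, 0):
Neighbors: (4, 0), (5, 1)
Count: 2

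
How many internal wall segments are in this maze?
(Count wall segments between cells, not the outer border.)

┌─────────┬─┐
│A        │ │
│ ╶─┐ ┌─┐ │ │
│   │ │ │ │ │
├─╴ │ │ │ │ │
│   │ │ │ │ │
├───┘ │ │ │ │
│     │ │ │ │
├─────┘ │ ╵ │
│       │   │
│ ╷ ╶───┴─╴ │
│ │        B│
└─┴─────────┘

Counting internal wall segments:
Total internal walls: 25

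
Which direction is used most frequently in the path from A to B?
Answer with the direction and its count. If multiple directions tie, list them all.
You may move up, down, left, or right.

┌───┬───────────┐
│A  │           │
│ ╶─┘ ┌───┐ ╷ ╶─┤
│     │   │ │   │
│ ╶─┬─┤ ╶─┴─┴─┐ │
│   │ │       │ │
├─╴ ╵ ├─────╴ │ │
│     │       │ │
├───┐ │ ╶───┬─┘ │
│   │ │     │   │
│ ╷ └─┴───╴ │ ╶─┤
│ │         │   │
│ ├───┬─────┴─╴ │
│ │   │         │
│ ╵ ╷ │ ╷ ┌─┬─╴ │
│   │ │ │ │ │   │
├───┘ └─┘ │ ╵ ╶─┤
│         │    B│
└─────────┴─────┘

Directions: down, right, right, up, right, right, right, right, down, right, down, down, down, left, down, right, down, down, left, down, right
Counts: {'down': 9, 'right': 9, 'up': 1, 'left': 2}
Most common: down and right (tied at 9 times each)

Solution:

┌───┬───────────┐
│A  │↱ → → → ↓  │
│ ╶─┘ ┌───┐ ╷ ╶─┤
│↳ → ↑│   │ │↳ ↓│
│ ╶─┬─┤ ╶─┴─┴─┐ │
│   │ │       │↓│
├─╴ ╵ ├─────╴ │ │
│     │       │↓│
├───┐ │ ╶───┬─┘ │
│   │ │     │↓ ↲│
│ ╷ └─┴───╴ │ ╶─┤
│ │         │↳ ↓│
│ ├───┬─────┴─╴ │
│ │   │        ↓│
│ ╵ ╷ │ ╷ ┌─┬─╴ │
│   │ │ │ │ │↓ ↲│
├───┘ └─┘ │ ╵ ╶─┤
│         │  ↳ B│
└─────────┴─────┘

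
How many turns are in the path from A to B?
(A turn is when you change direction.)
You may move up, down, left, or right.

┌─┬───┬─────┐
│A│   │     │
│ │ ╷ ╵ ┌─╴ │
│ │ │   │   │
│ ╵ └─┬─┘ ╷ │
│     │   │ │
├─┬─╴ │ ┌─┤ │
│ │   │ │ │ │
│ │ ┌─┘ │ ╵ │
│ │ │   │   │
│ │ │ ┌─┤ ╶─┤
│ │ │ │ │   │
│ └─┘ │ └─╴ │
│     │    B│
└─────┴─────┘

Directions: down, down, right, up, up, right, down, right, up, right, right, down, down, down, down, left, down, right, down
Number of turns: 12

Solution:

┌─┬───┬─────┐
│A│↱ ↓│↱ → ↓│
│ │ ╷ ╵ ┌─╴ │
│↓│↑│↳ ↑│  ↓│
│ ╵ └─┬─┘ ╷ │
│↳ ↑  │   │↓│
├─┬─╴ │ ┌─┤ │
│ │   │ │ │↓│
│ │ ┌─┘ │ ╵ │
│ │ │   │↓ ↲│
│ │ │ ┌─┤ ╶─┤
│ │ │ │ │↳ ↓│
│ └─┘ │ └─╴ │
│     │    B│
└─────┴─────┘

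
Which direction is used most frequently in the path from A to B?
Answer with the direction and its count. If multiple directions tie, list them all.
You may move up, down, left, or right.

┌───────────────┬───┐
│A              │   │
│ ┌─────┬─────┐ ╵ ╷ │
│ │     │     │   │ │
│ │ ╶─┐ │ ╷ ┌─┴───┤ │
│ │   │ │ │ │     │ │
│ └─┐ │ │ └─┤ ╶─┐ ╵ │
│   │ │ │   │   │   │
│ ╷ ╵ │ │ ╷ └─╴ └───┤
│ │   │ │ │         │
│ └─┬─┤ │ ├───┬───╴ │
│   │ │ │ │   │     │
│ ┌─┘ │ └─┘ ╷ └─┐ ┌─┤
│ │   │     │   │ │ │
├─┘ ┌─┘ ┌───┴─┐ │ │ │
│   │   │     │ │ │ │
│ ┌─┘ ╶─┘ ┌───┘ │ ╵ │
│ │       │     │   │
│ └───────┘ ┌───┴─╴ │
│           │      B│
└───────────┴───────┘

Directions: right, right, right, right, right, right, right, down, right, up, right, down, down, down, left, up, left, left, down, right, down, right, right, down, left, down, down, down, right, down
Counts: {'right': 13, 'down': 11, 'up': 2, 'left': 4}
Most common: right (13 times)

Solution:

┌───────────────┬───┐
│A → → → → → → ↓│↱ ↓│
│ ┌─────┬─────┐ ╵ ╷ │
│ │     │     │↳ ↑│↓│
│ │ ╶─┐ │ ╷ ┌─┴───┤ │
│ │   │ │ │ │↓ ← ↰│↓│
│ └─┐ │ │ └─┤ ╶─┐ ╵ │
│   │ │ │   │↳ ↓│↑ ↲│
│ ╷ ╵ │ │ ╷ └─╴ └───┤
│ │   │ │ │    ↳ → ↓│
│ └─┬─┤ │ ├───┬───╴ │
│   │ │ │ │   │  ↓ ↲│
│ ┌─┘ │ └─┘ ╷ └─┐ ┌─┤
│ │   │     │   │↓│ │
├─┘ ┌─┘ ┌───┴─┐ │ │ │
│   │   │     │ │↓│ │
│ ┌─┘ ╶─┘ ┌───┘ │ ╵ │
│ │       │     │↳ ↓│
│ └───────┘ ┌───┴─╴ │
│           │      B│
└───────────┴───────┘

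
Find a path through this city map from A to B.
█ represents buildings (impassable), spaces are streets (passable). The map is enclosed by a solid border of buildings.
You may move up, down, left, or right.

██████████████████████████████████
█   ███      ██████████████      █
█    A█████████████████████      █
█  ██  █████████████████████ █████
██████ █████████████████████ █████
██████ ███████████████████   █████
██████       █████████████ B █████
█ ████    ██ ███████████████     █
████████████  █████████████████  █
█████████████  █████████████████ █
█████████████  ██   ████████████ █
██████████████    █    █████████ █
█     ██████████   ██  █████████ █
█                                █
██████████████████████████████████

Finding the shortest path from A to B:
Movement: cardinal only
Path length: 50 steps
Directions: down → right → down → down → down → right → right → right → right → right → right → down → down → right → down → down → right → down → right → right → down → down → right → right → right → right → right → right → right → right → right → right → right → right → right → right → right → right → up → up → up → up → up → up → left → left → left → left → up → left

Solution:

██████████████████████████████████
█   ███      ██████████████      █
█    A█████████████████████      █
█  ██↳↓█████████████████████ █████
██████↓█████████████████████ █████
██████↓███████████████████   █████
██████↳→→→→→↓█████████████ B↰█████
█ ████    ██↓███████████████↑←←←↰█
████████████↳↓█████████████████ ↑█
█████████████↓ █████████████████↑█
█████████████↳↓██   ████████████↑█
██████████████↳→↓ █    █████████↑█
█     ██████████↓  ██  █████████↑█
█               ↳→→→→→→→→→→→→→→→↑█
██████████████████████████████████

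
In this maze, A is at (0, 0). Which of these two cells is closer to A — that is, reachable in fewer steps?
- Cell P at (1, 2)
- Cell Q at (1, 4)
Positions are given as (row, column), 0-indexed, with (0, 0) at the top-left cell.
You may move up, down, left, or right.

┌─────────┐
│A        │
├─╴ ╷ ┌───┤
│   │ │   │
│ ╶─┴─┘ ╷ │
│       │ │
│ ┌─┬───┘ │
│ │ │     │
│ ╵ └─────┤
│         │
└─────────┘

Shortest path A → P at (1, 2): 3 steps
Shortest path A → Q at (1, 4): 9 steps

P is closer (3 steps vs 9 steps).

Path to P:

┌─────────┐
│A → ↓    │
├─╴ ╷ ┌───┤
│   │P│   │
│ ╶─┴─┘ ╷ │
│       │ │
│ ┌─┬───┘ │
│ │ │     │
│ ╵ └─────┤
│         │
└─────────┘

Path to Q:

┌─────────┐
│A ↓      │
├─╴ ╷ ┌───┤
│↓ ↲│ │↱ Q│
│ ╶─┴─┘ ╷ │
│↳ → → ↑│ │
│ ┌─┬───┘ │
│ │ │     │
│ ╵ └─────┤
│         │
└─────────┘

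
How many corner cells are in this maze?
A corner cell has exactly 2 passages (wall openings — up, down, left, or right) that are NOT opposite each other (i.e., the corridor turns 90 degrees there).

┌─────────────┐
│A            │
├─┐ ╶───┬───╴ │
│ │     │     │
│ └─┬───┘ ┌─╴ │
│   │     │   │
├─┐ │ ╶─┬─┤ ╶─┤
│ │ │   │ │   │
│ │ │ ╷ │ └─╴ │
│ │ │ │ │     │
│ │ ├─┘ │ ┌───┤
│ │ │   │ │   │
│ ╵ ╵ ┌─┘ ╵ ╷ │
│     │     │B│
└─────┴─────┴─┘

Counting corner cells (2 non-opposite passages):
Total corners: 20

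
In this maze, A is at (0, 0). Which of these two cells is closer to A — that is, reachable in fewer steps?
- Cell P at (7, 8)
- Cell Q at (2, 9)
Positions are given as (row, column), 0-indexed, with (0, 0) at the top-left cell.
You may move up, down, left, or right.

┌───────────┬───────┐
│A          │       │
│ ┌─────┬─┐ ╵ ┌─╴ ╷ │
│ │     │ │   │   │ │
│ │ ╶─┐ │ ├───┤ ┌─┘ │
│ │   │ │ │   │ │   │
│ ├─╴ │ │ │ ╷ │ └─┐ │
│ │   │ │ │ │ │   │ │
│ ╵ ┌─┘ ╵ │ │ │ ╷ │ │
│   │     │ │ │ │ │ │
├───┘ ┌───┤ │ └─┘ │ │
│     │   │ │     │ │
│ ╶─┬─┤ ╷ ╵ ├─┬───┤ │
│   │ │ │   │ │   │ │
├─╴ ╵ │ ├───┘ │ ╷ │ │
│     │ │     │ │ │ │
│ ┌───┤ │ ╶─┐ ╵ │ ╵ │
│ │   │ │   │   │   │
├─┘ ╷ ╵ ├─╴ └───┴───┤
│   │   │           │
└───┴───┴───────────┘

Shortest path A → P at (7, 8): 21 steps
Shortest path A → Q at (2, 9): 13 steps

Q is closer (13 steps vs 21 steps).

Path to P:

┌───────────┬───────┐
│A → → → → ↓│↱ → → ↓│
│ ┌─────┬─┐ ╵ ┌─╴ ╷ │
│ │     │ │↳ ↑│   │↓│
│ │ ╶─┐ │ ├───┤ ┌─┘ │
│ │   │ │ │   │ │  ↓│
│ ├─╴ │ │ │ ╷ │ └─┐ │
│ │   │ │ │ │ │   │↓│
│ ╵ ┌─┘ ╵ │ │ │ ╷ │ │
│   │     │ │ │ │ │↓│
├───┘ ┌───┤ │ └─┘ │ │
│     │   │ │     │↓│
│ ╶─┬─┤ ╷ ╵ ├─┬───┤ │
│   │ │ │   │ │   │↓│
├─╴ ╵ │ ├───┘ │ ╷ │ │
│     │ │     │ │P│↓│
│ ┌───┤ │ ╶─┐ ╵ │ ╵ │
│ │   │ │   │   │↑ ↲│
├─┘ ╷ ╵ ├─╴ └───┴───┤
│   │   │           │
└───┴───┴───────────┘

Path to Q:

┌───────────┬───────┐
│A → → → → ↓│↱ → → ↓│
│ ┌─────┬─┐ ╵ ┌─╴ ╷ │
│ │     │ │↳ ↑│   │↓│
│ │ ╶─┐ │ ├───┤ ┌─┘ │
│ │   │ │ │   │ │  Q│
│ ├─╴ │ │ │ ╷ │ └─┐ │
│ │   │ │ │ │ │   │ │
│ ╵ ┌─┘ ╵ │ │ │ ╷ │ │
│   │     │ │ │ │ │ │
├───┘ ┌───┤ │ └─┘ │ │
│     │   │ │     │ │
│ ╶─┬─┤ ╷ ╵ ├─┬───┤ │
│   │ │ │   │ │   │ │
├─╴ ╵ │ ├───┘ │ ╷ │ │
│     │ │     │ │ │ │
│ ┌───┤ │ ╶─┐ ╵ │ ╵ │
│ │   │ │   │   │   │
├─┘ ╷ ╵ ├─╴ └───┴───┤
│   │   │           │
└───┴───┴───────────┘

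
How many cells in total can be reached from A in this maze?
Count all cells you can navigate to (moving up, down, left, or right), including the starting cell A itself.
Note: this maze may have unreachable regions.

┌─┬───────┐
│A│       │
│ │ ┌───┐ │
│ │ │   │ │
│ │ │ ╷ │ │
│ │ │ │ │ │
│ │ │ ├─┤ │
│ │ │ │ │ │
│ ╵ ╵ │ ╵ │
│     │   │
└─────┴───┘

Using BFS/flood-fill to find all reachable cells from A:
Maze size: 5 × 5 = 25 total cells
All cells are reachable — the maze is fully connected.
Reachable cells: 25

Reachable region (· marks reachable cells):

┌─┬───────┐
│A│· · · ·│
│ │ ┌───┐ │
│·│·│· ·│·│
│ │ │ ╷ │ │
│·│·│·│·│·│
│ │ │ ├─┤ │
│·│·│·│·│·│
│ ╵ ╵ │ ╵ │
│· · ·│· ·│
└─────┴───┘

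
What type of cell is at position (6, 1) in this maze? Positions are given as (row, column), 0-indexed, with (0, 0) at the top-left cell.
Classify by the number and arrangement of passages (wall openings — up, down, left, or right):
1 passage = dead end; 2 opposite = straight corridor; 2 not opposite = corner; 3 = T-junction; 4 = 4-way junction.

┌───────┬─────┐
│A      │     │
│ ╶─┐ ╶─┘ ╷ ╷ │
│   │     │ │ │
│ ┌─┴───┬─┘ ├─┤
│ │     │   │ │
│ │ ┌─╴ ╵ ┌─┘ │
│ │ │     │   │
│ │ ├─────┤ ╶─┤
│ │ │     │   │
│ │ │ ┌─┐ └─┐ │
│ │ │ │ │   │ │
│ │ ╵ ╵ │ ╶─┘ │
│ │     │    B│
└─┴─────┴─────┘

Checking cell at (6, 1):
Number of passages: 2
Cell type: corner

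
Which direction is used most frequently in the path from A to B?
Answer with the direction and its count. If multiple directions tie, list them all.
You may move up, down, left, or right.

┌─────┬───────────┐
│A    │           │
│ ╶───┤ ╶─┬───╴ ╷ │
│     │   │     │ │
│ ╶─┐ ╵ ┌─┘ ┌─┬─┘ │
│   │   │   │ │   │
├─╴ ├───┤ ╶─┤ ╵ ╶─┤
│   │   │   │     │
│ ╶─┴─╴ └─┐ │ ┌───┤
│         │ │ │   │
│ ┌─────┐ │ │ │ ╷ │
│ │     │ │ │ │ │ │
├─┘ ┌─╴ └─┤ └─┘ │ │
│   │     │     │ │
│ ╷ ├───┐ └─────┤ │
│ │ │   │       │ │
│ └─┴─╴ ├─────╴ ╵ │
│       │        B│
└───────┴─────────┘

Directions: down, right, right, down, right, up, up, right, right, right, right, down, left, left, down, left, down, right, down, down, down, right, right, up, up, right, down, down, down, down
Counts: {'down': 12, 'right': 11, 'up': 4, 'left': 3}
Most common: down (12 times)

Solution:

┌─────┬───────────┐
│A    │↱ → → → ↓  │
│ ╶───┤ ╶─┬───╴ ╷ │
│↳ → ↓│↑  │↓ ← ↲│ │
│ ╶─┐ ╵ ┌─┘ ┌─┬─┘ │
│   │↳ ↑│↓ ↲│ │   │
├─╴ ├───┤ ╶─┤ ╵ ╶─┤
│   │   │↳ ↓│     │
│ ╶─┴─╴ └─┐ │ ┌───┤
│         │↓│ │↱ ↓│
│ ┌─────┐ │ │ │ ╷ │
│ │     │ │↓│ │↑│↓│
├─┘ ┌─╴ └─┤ └─┘ │ │
│   │     │↳ → ↑│↓│
│ ╷ ├───┐ └─────┤ │
│ │ │   │       │↓│
│ └─┴─╴ ├─────╴ ╵ │
│       │        B│
└───────┴─────────┘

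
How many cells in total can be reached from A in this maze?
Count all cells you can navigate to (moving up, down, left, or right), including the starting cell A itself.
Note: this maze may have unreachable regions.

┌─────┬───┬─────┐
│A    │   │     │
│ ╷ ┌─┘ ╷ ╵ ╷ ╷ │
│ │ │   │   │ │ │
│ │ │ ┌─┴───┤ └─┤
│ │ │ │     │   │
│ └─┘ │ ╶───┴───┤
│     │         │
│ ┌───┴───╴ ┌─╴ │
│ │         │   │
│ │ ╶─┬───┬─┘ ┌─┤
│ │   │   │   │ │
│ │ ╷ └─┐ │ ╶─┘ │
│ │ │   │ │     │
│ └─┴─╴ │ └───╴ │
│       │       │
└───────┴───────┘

Using BFS/flood-fill to find all reachable cells from A:
Maze size: 8 × 8 = 64 total cells
All cells are reachable — the maze is fully connected.
Reachable cells: 64

Reachable region (· marks reachable cells):

┌─────┬───┬─────┐
│A · ·│· ·│· · ·│
│ ╷ ┌─┘ ╷ ╵ ╷ ╷ │
│·│·│· ·│· ·│·│·│
│ │ │ ┌─┴───┤ └─┤
│·│·│·│· · ·│· ·│
│ └─┘ │ ╶───┴───┤
│· · ·│· · · · ·│
│ ┌───┴───╴ ┌─╴ │
│·│· · · · ·│· ·│
│ │ ╶─┬───┬─┘ ┌─┤
│·│· ·│· ·│· ·│·│
│ │ ╷ └─┐ │ ╶─┘ │
│·│·│· ·│·│· · ·│
│ └─┴─╴ │ └───╴ │
│· · · ·│· · · ·│
└───────┴───────┘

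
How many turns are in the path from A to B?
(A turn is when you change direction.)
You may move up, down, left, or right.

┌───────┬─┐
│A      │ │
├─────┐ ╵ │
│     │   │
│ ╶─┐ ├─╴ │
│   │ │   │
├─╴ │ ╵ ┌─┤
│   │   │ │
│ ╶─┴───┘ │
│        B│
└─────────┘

Directions: right, right, right, down, right, down, left, down, left, up, up, left, left, down, right, down, left, down, right, right, right, right
Number of turns: 14

Solution:

┌───────┬─┐
│A → → ↓│ │
├─────┐ ╵ │
│↓ ← ↰│↳ ↓│
│ ╶─┐ ├─╴ │
│↳ ↓│↑│↓ ↲│
├─╴ │ ╵ ┌─┤
│↓ ↲│↑ ↲│ │
│ ╶─┴───┘ │
│↳ → → → B│
└─────────┘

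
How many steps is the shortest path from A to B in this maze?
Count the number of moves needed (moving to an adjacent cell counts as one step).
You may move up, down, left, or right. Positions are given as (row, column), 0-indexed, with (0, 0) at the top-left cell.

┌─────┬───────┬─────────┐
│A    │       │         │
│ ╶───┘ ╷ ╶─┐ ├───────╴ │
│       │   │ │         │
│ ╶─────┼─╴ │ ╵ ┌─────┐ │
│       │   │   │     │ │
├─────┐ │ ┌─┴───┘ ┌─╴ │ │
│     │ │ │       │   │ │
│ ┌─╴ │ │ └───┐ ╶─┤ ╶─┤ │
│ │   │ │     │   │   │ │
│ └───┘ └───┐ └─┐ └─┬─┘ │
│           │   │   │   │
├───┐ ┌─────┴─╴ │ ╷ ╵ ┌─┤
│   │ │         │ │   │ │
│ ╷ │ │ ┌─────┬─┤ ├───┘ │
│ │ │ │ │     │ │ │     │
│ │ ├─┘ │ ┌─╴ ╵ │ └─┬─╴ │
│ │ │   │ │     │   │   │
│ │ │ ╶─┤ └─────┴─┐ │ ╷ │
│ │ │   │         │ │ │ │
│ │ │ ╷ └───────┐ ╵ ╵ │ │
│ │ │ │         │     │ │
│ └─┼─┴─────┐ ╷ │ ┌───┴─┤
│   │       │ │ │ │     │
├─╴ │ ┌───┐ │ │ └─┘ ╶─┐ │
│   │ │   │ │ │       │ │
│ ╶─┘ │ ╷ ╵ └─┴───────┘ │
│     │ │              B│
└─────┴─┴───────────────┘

Using BFS to find shortest path:
Start: (0, 0), End: (13, 11)
Path found:
(0,0) → (1,0) → (1,1) → (1,2) → (1,3) → (0,3) → (0,4) → (1,4) → (1,5) → (2,5) → (2,4) → (3,4) → (4,4) → (4,5) → (4,6) → (5,6) → (5,7) → (6,7) → (6,6) → (6,5) → (6,4) → (6,3) → (7,3) → (8,3) → (8,2) → (9,2) → (9,3) → (10,3) → (10,4) → (10,5) → (10,6) → (10,7) → (11,7) → (12,7) → (12,8) → (12,9) → (11,9) → (11,10) → (11,11) → (12,11) → (13,11)
Number of steps: 40

Solution:

┌─────┬───────┬─────────┐
│A    │↱ ↓    │         │
│ ╶───┘ ╷ ╶─┐ ├───────╴ │
│↳ → → ↑│↳ ↓│ │         │
│ ╶─────┼─╴ │ ╵ ┌─────┐ │
│       │↓ ↲│   │     │ │
├─────┐ │ ┌─┴───┘ ┌─╴ │ │
│     │ │↓│       │   │ │
│ ┌─╴ │ │ └───┐ ╶─┤ ╶─┤ │
│ │   │ │↳ → ↓│   │   │ │
│ └───┘ └───┐ └─┐ └─┬─┘ │
│           │↳ ↓│   │   │
├───┐ ┌─────┴─╴ │ ╷ ╵ ┌─┤
│   │ │↓ ← ← ← ↲│ │   │ │
│ ╷ │ │ ┌─────┬─┤ ├───┘ │
│ │ │ │↓│     │ │ │     │
│ │ ├─┘ │ ┌─╴ ╵ │ └─┬─╴ │
│ │ │↓ ↲│ │     │   │   │
│ │ │ ╶─┤ └─────┴─┐ │ ╷ │
│ │ │↳ ↓│         │ │ │ │
│ │ │ ╷ └───────┐ ╵ ╵ │ │
│ │ │ │↳ → → → ↓│     │ │
│ └─┼─┴─────┐ ╷ │ ┌───┴─┤
│   │       │ │↓│ │↱ → ↓│
├─╴ │ ┌───┐ │ │ └─┘ ╶─┐ │
│   │ │   │ │ │↳ → ↑  │↓│
│ ╶─┘ │ ╷ ╵ └─┴───────┘ │
│     │ │              B│
└─────┴─┴───────────────┘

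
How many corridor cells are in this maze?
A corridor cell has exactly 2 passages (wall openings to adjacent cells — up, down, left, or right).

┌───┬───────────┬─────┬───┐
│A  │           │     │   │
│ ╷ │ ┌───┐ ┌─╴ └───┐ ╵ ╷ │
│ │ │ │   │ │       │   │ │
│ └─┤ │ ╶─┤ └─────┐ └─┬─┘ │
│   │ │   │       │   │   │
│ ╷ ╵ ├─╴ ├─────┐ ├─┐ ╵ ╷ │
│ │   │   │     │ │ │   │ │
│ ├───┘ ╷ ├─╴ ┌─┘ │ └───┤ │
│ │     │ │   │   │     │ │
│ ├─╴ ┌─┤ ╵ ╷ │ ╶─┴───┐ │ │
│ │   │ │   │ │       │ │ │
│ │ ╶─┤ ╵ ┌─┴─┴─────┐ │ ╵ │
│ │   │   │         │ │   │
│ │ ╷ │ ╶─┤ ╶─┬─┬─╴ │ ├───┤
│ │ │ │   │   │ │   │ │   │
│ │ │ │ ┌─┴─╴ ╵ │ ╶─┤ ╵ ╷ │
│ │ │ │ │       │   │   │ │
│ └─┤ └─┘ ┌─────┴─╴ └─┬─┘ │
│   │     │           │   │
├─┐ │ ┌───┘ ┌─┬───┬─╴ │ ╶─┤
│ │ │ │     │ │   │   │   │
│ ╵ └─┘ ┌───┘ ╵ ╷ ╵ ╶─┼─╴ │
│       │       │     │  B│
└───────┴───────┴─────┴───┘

Counting cells with exactly 2 passages:
Total corridor cells: 118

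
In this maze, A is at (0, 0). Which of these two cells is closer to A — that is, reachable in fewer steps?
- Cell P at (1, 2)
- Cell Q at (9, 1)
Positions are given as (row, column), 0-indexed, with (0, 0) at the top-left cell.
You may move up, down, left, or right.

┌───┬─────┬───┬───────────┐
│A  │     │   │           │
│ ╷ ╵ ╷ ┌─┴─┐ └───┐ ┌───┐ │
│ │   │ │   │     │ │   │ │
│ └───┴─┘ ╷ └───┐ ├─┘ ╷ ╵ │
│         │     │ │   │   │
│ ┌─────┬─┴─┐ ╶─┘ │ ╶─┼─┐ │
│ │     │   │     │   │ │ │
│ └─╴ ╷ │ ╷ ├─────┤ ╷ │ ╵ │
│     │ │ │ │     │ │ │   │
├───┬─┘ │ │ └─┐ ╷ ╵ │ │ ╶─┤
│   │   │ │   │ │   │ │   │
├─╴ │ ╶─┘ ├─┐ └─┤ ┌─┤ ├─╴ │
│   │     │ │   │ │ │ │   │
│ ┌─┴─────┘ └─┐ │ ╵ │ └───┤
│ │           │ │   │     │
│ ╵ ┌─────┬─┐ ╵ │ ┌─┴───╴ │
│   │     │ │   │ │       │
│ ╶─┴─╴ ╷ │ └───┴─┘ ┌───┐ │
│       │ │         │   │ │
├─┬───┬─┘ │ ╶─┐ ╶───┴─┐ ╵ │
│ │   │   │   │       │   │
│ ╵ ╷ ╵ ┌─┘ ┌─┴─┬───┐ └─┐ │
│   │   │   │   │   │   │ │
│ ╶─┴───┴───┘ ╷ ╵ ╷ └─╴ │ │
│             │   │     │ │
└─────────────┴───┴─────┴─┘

Shortest path A → P at (1, 2): 3 steps
Shortest path A → Q at (9, 1): 36 steps

P is closer (3 steps vs 36 steps).

Path to P:

┌───┬─────┬───┬───────────┐
│A ↓│     │   │           │
│ ╷ ╵ ╷ ┌─┴─┐ └───┐ ┌───┐ │
│ │↳ P│ │   │     │ │   │ │
│ └───┴─┘ ╷ └───┐ ├─┘ ╷ ╵ │
│         │     │ │   │   │
│ ┌─────┬─┴─┐ ╶─┘ │ ╶─┼─┐ │
│ │     │   │     │   │ │ │
│ └─╴ ╷ │ ╷ ├─────┤ ╷ │ ╵ │
│     │ │ │ │     │ │ │   │
├───┬─┘ │ │ └─┐ ╷ ╵ │ │ ╶─┤
│   │   │ │   │ │   │ │   │
├─╴ │ ╶─┘ ├─┐ └─┤ ┌─┤ ├─╴ │
│   │     │ │   │ │ │ │   │
│ ┌─┴─────┘ └─┐ │ ╵ │ └───┤
│ │           │ │   │     │
│ ╵ ┌─────┬─┐ ╵ │ ┌─┴───╴ │
│   │     │ │   │ │       │
│ ╶─┴─╴ ╷ │ └───┴─┘ ┌───┐ │
│       │ │         │   │ │
├─┬───┬─┘ │ ╶─┐ ╶───┴─┐ ╵ │
│ │   │   │   │       │   │
│ ╵ ╷ ╵ ┌─┘ ┌─┴─┬───┐ └─┐ │
│   │   │   │   │   │   │ │
│ ╶─┴───┴───┘ ╷ ╵ ╷ └─╴ │ │
│             │   │     │ │
└─────────────┴───┴─────┴─┘

Path to Q:

┌───┬─────┬───┬───────────┐
│A  │     │   │           │
│ ╷ ╵ ╷ ┌─┴─┐ └───┐ ┌───┐ │
│↓│   │ │   │     │ │   │ │
│ └───┴─┘ ╷ └───┐ ├─┘ ╷ ╵ │
│↓        │     │ │   │   │
│ ┌─────┬─┴─┐ ╶─┘ │ ╶─┼─┐ │
│↓│  ↱ ↓│↱ ↓│     │   │ │ │
│ └─╴ ╷ │ ╷ ├─────┤ ╷ │ ╵ │
│↳ → ↑│↓│↑│↓│     │ │ │   │
├───┬─┘ │ │ └─┐ ╷ ╵ │ │ ╶─┤
│   │↓ ↲│↑│↳ ↓│ │   │ │   │
├─╴ │ ╶─┘ ├─┐ └─┤ ┌─┤ ├─╴ │
│   │↳ → ↑│ │↳ ↓│ │ │ │   │
│ ┌─┴─────┘ └─┐ │ ╵ │ └───┤
│ │↓ ← ← ← ← ↰│↓│   │     │
│ ╵ ┌─────┬─┐ ╵ │ ┌─┴───╴ │
│↓ ↲│     │ │↑ ↲│ │       │
│ ╶─┴─╴ ╷ │ └───┴─┘ ┌───┐ │
│↳ Q    │ │         │   │ │
├─┬───┬─┘ │ ╶─┐ ╶───┴─┐ ╵ │
│ │   │   │   │       │   │
│ ╵ ╷ ╵ ┌─┘ ┌─┴─┬───┐ └─┐ │
│   │   │   │   │   │   │ │
│ ╶─┴───┴───┘ ╷ ╵ ╷ └─╴ │ │
│             │   │     │ │
└─────────────┴───┴─────┴─┘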